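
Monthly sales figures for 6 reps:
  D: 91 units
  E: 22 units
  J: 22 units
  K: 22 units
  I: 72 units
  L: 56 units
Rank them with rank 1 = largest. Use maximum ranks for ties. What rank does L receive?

3

Sorted (descending): 91, 72, 56, 22, 22, 22
The 3 values of 22 occupy positions 4–6 → each gets rank 6.
L has value 56 units → rank 3.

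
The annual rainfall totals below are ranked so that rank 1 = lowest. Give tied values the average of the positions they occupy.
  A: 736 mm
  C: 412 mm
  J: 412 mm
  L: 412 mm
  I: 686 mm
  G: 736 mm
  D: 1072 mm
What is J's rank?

Sorted (ascending): 412, 412, 412, 686, 736, 736, 1072
The 3 values of 412 occupy positions 1–3 → average rank 2.
The 2 values of 736 occupy positions 5–6 → average rank (5+6)/2 = 5.5.
J has value 412 mm → rank 2.

2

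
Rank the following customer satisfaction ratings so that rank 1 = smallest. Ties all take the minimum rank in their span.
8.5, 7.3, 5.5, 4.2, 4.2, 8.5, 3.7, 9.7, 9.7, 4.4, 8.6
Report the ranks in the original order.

7, 6, 5, 2, 2, 7, 1, 10, 10, 4, 9

Sorted (ascending): 3.7, 4.2, 4.2, 4.4, 5.5, 7.3, 8.5, 8.5, 8.6, 9.7, 9.7
The 2 values of 4.2 occupy positions 2–3 → each gets rank 2.
The 2 values of 8.5 occupy positions 7–8 → each gets rank 7.
The 2 values of 9.7 occupy positions 10–11 → each gets rank 10.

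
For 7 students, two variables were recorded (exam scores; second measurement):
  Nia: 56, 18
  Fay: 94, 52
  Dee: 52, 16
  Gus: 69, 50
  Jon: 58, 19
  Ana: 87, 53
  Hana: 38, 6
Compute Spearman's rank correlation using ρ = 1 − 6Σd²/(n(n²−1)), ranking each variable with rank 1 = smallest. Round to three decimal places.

Ranks of variable 1: 3, 7, 2, 5, 4, 6, 1
Ranks of variable 2: 3, 6, 2, 5, 4, 7, 1
d = r₁ − r₂: 0, 1, 0, 0, 0, -1, 0
d²: 0, 1, 0, 0, 0, 1, 0; Σd² = 2
ρ = 1 − 6·2/(7·48) = 1 − 12/336 = 0.964

0.964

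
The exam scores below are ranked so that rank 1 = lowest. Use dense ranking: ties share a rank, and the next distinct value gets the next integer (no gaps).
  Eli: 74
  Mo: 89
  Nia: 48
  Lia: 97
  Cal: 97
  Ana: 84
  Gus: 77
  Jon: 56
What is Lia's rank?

7

Sorted (ascending): 48, 56, 74, 77, 84, 89, 97, 97
The 2 values of 97 share dense rank 7.
Remaining distinct values take the next consecutive integers.
Lia has value 97 → rank 7.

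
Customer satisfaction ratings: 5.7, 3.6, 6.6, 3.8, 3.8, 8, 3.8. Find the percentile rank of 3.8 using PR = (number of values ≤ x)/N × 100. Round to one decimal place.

N = 7.
Strictly below 3.8: 1. Equal to 3.8: 3.
PR = 4/7 × 100 = 57.1

57.1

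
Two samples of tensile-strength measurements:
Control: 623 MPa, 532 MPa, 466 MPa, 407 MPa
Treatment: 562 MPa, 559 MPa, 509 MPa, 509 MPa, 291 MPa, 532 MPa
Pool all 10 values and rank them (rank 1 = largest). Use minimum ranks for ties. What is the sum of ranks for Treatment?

Sorted (descending): 623, 562, 559, 532, 532, 509, 509, 466, 407, 291
The 2 values of 532 occupy positions 4–5 → each gets rank 4.
The 2 values of 509 occupy positions 6–7 → each gets rank 6.
Treatment values → pooled ranks: 562→2, 559→3, 509→6, 509→6, 291→10, 532→4
Rank sum = 2 + 3 + 6 + 6 + 10 + 4 = 31

31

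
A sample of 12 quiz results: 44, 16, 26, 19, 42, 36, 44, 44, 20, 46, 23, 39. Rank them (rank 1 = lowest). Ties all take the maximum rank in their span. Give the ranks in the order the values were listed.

Sorted (ascending): 16, 19, 20, 23, 26, 36, 39, 42, 44, 44, 44, 46
The 3 values of 44 occupy positions 9–11 → each gets rank 11.

11, 1, 5, 2, 8, 6, 11, 11, 3, 12, 4, 7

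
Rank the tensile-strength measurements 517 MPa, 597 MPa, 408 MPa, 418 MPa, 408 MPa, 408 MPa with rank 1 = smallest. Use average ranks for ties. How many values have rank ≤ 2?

3

Sorted (ascending): 408, 408, 408, 418, 517, 597
The 3 values of 408 occupy positions 1–3 → average rank 2.
Ranks ≤ 2: {2, 2, 2} → 3 values.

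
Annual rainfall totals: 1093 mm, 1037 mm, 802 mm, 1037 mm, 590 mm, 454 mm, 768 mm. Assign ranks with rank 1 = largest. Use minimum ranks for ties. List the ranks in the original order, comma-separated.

Sorted (descending): 1093, 1037, 1037, 802, 768, 590, 454
The 2 values of 1037 occupy positions 2–3 → each gets rank 2.

1, 2, 4, 2, 6, 7, 5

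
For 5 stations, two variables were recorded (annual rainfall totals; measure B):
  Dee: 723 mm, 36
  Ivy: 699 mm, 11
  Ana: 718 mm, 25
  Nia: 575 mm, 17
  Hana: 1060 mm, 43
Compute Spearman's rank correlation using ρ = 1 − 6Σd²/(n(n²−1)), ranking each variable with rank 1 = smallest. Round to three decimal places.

0.900

Ranks of variable 1: 4, 2, 3, 1, 5
Ranks of variable 2: 4, 1, 3, 2, 5
d = r₁ − r₂: 0, 1, 0, -1, 0
d²: 0, 1, 0, 1, 0; Σd² = 2
ρ = 1 − 6·2/(5·24) = 1 − 12/120 = 0.900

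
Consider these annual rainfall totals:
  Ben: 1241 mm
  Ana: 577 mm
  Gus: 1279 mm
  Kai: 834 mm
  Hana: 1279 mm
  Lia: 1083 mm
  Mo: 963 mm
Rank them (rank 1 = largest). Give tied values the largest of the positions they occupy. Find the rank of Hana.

Sorted (descending): 1279, 1279, 1241, 1083, 963, 834, 577
The 2 values of 1279 occupy positions 1–2 → each gets rank 2.
Hana has value 1279 mm → rank 2.

2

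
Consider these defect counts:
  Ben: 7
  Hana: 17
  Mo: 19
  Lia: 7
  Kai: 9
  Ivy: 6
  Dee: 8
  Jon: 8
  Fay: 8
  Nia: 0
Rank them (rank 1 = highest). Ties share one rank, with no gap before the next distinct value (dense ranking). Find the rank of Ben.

Sorted (descending): 19, 17, 9, 8, 8, 8, 7, 7, 6, 0
The 3 values of 8 share dense rank 4.
The 2 values of 7 share dense rank 5.
Remaining distinct values take the next consecutive integers.
Ben has value 7 → rank 5.

5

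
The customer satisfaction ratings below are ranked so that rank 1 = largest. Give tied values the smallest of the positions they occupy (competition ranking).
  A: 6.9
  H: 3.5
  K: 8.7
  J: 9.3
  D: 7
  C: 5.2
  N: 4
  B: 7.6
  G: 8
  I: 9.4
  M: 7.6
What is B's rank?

Sorted (descending): 9.4, 9.3, 8.7, 8, 7.6, 7.6, 7, 6.9, 5.2, 4, 3.5
The 2 values of 7.6 occupy positions 5–6 → each gets rank 5.
B has value 7.6 → rank 5.

5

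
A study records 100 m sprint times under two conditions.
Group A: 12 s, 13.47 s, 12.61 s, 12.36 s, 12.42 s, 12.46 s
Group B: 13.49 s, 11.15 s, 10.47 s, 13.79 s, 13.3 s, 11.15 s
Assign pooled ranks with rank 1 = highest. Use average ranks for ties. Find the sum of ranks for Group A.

Sorted (descending): 13.79, 13.49, 13.47, 13.3, 12.61, 12.46, 12.42, 12.36, 12, 11.15, 11.15, 10.47
The 2 values of 11.15 occupy positions 10–11 → average rank (10+11)/2 = 10.5.
Group A values → pooled ranks: 12→9, 13.47→3, 12.61→5, 12.36→8, 12.42→7, 12.46→6
Rank sum = 9 + 3 + 5 + 8 + 7 + 6 = 38

38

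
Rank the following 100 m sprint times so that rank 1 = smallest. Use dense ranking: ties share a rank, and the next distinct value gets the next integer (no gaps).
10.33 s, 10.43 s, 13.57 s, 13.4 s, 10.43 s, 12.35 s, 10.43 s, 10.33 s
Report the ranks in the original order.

1, 2, 5, 4, 2, 3, 2, 1

Sorted (ascending): 10.33, 10.33, 10.43, 10.43, 10.43, 12.35, 13.4, 13.57
The 2 values of 10.33 share dense rank 1.
The 3 values of 10.43 share dense rank 2.
Remaining distinct values take the next consecutive integers.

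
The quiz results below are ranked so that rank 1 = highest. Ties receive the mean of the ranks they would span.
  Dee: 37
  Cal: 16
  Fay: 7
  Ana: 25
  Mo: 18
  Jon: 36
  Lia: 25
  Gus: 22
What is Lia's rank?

3.5

Sorted (descending): 37, 36, 25, 25, 22, 18, 16, 7
The 2 values of 25 occupy positions 3–4 → average rank (3+4)/2 = 3.5.
Lia has value 25 → rank 3.5.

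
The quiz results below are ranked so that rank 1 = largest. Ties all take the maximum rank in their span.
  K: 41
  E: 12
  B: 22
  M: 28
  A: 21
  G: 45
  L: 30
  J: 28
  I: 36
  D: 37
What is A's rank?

Sorted (descending): 45, 41, 37, 36, 30, 28, 28, 22, 21, 12
The 2 values of 28 occupy positions 6–7 → each gets rank 7.
A has value 21 → rank 9.

9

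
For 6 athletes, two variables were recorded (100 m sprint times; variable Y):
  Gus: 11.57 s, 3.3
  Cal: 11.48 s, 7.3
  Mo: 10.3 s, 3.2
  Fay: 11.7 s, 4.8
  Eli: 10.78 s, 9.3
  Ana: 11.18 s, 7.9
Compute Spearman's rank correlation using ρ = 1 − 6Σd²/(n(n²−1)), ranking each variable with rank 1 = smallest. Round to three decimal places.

-0.086

Ranks of variable 1: 5, 4, 1, 6, 2, 3
Ranks of variable 2: 2, 4, 1, 3, 6, 5
d = r₁ − r₂: 3, 0, 0, 3, -4, -2
d²: 9, 0, 0, 9, 16, 4; Σd² = 38
ρ = 1 − 6·38/(6·35) = 1 − 228/210 = -0.086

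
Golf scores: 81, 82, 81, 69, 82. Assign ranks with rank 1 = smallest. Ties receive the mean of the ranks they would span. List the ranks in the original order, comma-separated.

2.5, 4.5, 2.5, 1, 4.5

Sorted (ascending): 69, 81, 81, 82, 82
The 2 values of 81 occupy positions 2–3 → average rank (2+3)/2 = 2.5.
The 2 values of 82 occupy positions 4–5 → average rank (4+5)/2 = 4.5.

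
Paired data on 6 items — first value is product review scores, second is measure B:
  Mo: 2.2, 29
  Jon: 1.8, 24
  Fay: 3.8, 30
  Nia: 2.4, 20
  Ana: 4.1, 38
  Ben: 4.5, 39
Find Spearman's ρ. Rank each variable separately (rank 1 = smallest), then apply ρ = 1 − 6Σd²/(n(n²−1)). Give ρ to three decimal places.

0.829

Ranks of variable 1: 2, 1, 4, 3, 5, 6
Ranks of variable 2: 3, 2, 4, 1, 5, 6
d = r₁ − r₂: -1, -1, 0, 2, 0, 0
d²: 1, 1, 0, 4, 0, 0; Σd² = 6
ρ = 1 − 6·6/(6·35) = 1 − 36/210 = 0.829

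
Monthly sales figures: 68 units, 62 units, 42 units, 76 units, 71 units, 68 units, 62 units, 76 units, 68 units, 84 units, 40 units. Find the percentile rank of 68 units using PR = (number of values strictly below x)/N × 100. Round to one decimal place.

36.4

N = 11.
Strictly below 68: 4. Equal to 68: 3.
PR = 4/11 × 100 = 36.4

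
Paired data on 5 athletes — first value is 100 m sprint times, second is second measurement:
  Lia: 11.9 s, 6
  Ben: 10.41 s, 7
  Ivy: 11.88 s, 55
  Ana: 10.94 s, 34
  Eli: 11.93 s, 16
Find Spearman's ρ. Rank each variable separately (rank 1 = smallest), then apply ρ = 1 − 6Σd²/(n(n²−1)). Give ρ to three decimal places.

-0.100

Ranks of variable 1: 4, 1, 3, 2, 5
Ranks of variable 2: 1, 2, 5, 4, 3
d = r₁ − r₂: 3, -1, -2, -2, 2
d²: 9, 1, 4, 4, 4; Σd² = 22
ρ = 1 − 6·22/(5·24) = 1 − 132/120 = -0.100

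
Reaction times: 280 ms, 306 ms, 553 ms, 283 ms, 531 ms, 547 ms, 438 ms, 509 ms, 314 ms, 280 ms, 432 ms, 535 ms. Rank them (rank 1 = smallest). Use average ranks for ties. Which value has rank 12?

Sorted (ascending): 280, 280, 283, 306, 314, 432, 438, 509, 531, 535, 547, 553
The 2 values of 280 occupy positions 1–2 → average rank (1+2)/2 = 1.5.
Rank 12 → value 553.

553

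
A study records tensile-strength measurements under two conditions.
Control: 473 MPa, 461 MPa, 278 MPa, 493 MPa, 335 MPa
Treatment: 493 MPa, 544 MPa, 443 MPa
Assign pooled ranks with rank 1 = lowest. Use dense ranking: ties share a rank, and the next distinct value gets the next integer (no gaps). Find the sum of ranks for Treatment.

16

Sorted (ascending): 278, 335, 443, 461, 473, 493, 493, 544
The 2 values of 493 share dense rank 6.
Remaining distinct values take the next consecutive integers.
Treatment values → pooled ranks: 493→6, 544→7, 443→3
Rank sum = 6 + 7 + 3 = 16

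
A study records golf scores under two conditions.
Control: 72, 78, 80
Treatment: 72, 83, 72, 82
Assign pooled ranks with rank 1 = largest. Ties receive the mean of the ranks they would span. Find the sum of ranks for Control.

13

Sorted (descending): 83, 82, 80, 78, 72, 72, 72
The 3 values of 72 occupy positions 5–7 → average rank 6.
Control values → pooled ranks: 72→6, 78→4, 80→3
Rank sum = 6 + 4 + 3 = 13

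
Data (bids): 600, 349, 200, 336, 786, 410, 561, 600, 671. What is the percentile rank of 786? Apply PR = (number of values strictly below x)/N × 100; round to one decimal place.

N = 9.
Strictly below 786: 8. Equal to 786: 1.
PR = 8/9 × 100 = 88.9

88.9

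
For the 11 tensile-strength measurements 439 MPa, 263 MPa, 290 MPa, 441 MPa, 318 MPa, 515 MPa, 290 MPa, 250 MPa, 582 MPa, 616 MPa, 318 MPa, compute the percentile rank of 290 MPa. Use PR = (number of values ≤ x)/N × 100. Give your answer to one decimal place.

36.4

N = 11.
Strictly below 290: 2. Equal to 290: 2.
PR = 4/11 × 100 = 36.4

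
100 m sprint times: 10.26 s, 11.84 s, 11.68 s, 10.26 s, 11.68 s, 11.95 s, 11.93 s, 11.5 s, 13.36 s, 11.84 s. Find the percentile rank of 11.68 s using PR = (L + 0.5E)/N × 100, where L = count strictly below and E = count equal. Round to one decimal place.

40.0

N = 10.
Strictly below 11.68: 3. Equal to 11.68: 2.
PR = (3 + 0.5·2)/10 × 100 = 40.0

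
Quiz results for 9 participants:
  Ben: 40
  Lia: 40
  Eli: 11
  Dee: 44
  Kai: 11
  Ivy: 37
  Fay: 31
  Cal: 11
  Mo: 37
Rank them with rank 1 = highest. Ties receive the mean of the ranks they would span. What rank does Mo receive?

Sorted (descending): 44, 40, 40, 37, 37, 31, 11, 11, 11
The 2 values of 40 occupy positions 2–3 → average rank (2+3)/2 = 2.5.
The 2 values of 37 occupy positions 4–5 → average rank (4+5)/2 = 4.5.
The 3 values of 11 occupy positions 7–9 → average rank 8.
Mo has value 37 → rank 4.5.

4.5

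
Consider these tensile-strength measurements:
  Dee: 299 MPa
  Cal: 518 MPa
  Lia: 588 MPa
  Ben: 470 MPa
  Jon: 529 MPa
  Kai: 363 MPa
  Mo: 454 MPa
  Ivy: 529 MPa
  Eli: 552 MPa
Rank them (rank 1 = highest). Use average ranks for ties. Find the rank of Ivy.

Sorted (descending): 588, 552, 529, 529, 518, 470, 454, 363, 299
The 2 values of 529 occupy positions 3–4 → average rank (3+4)/2 = 3.5.
Ivy has value 529 MPa → rank 3.5.

3.5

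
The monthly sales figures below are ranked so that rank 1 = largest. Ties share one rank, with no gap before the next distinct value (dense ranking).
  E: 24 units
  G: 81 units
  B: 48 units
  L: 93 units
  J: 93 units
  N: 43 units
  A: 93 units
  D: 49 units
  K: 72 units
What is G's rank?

Sorted (descending): 93, 93, 93, 81, 72, 49, 48, 43, 24
The 3 values of 93 share dense rank 1.
Remaining distinct values take the next consecutive integers.
G has value 81 units → rank 2.

2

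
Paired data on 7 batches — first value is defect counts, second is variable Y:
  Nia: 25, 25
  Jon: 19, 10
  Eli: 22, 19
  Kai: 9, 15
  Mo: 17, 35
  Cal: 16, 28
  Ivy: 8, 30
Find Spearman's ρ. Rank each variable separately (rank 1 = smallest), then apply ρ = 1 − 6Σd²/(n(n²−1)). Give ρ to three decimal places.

Ranks of variable 1: 7, 5, 6, 2, 4, 3, 1
Ranks of variable 2: 4, 1, 3, 2, 7, 5, 6
d = r₁ − r₂: 3, 4, 3, 0, -3, -2, -5
d²: 9, 16, 9, 0, 9, 4, 25; Σd² = 72
ρ = 1 − 6·72/(7·48) = 1 − 432/336 = -0.286

-0.286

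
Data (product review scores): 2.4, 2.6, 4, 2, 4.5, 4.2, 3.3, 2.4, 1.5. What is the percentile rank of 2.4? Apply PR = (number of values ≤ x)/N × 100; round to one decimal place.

N = 9.
Strictly below 2.4: 2. Equal to 2.4: 2.
PR = 4/9 × 100 = 44.4

44.4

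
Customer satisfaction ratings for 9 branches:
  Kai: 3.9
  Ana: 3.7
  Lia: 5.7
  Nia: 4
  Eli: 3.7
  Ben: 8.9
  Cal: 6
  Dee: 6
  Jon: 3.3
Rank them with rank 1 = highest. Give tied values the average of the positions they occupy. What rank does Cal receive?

Sorted (descending): 8.9, 6, 6, 5.7, 4, 3.9, 3.7, 3.7, 3.3
The 2 values of 6 occupy positions 2–3 → average rank (2+3)/2 = 2.5.
The 2 values of 3.7 occupy positions 7–8 → average rank (7+8)/2 = 7.5.
Cal has value 6 → rank 2.5.

2.5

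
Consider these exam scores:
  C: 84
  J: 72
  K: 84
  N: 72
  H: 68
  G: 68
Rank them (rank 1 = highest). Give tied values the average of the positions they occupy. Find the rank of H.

5.5

Sorted (descending): 84, 84, 72, 72, 68, 68
The 2 values of 84 occupy positions 1–2 → average rank (1+2)/2 = 1.5.
The 2 values of 72 occupy positions 3–4 → average rank (3+4)/2 = 3.5.
The 2 values of 68 occupy positions 5–6 → average rank (5+6)/2 = 5.5.
H has value 68 → rank 5.5.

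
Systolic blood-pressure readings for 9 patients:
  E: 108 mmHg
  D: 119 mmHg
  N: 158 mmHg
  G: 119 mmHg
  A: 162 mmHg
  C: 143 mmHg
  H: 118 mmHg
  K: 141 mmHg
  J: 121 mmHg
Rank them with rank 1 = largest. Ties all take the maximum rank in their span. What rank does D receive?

7

Sorted (descending): 162, 158, 143, 141, 121, 119, 119, 118, 108
The 2 values of 119 occupy positions 6–7 → each gets rank 7.
D has value 119 mmHg → rank 7.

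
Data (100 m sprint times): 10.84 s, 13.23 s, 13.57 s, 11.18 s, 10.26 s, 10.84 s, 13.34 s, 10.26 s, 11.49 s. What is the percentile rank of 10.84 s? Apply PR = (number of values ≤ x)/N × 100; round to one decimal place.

N = 9.
Strictly below 10.84: 2. Equal to 10.84: 2.
PR = 4/9 × 100 = 44.4

44.4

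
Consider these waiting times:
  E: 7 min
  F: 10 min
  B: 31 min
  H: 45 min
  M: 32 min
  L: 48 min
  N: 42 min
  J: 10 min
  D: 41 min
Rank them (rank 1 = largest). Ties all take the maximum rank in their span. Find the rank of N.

3

Sorted (descending): 48, 45, 42, 41, 32, 31, 10, 10, 7
The 2 values of 10 occupy positions 7–8 → each gets rank 8.
N has value 42 min → rank 3.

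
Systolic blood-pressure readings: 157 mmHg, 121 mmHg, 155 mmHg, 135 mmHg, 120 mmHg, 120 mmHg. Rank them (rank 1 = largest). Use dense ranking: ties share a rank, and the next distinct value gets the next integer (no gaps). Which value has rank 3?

135

Sorted (descending): 157, 155, 135, 121, 120, 120
The 2 values of 120 share dense rank 5.
Remaining distinct values take the next consecutive integers.
Rank 3 → value 135.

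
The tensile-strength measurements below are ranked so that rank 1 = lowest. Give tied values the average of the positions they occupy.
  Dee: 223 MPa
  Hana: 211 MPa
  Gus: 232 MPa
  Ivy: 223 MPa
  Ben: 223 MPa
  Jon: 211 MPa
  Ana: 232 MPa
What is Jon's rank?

1.5

Sorted (ascending): 211, 211, 223, 223, 223, 232, 232
The 2 values of 211 occupy positions 1–2 → average rank (1+2)/2 = 1.5.
The 3 values of 223 occupy positions 3–5 → average rank 4.
The 2 values of 232 occupy positions 6–7 → average rank (6+7)/2 = 6.5.
Jon has value 211 MPa → rank 1.5.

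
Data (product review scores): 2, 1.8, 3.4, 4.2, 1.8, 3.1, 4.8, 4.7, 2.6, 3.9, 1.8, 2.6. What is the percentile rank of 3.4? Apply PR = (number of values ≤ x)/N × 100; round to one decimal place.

66.7

N = 12.
Strictly below 3.4: 7. Equal to 3.4: 1.
PR = 8/12 × 100 = 66.7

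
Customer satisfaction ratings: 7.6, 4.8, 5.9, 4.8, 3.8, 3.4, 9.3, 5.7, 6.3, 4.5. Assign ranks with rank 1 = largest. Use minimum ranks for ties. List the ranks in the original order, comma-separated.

2, 6, 4, 6, 9, 10, 1, 5, 3, 8

Sorted (descending): 9.3, 7.6, 6.3, 5.9, 5.7, 4.8, 4.8, 4.5, 3.8, 3.4
The 2 values of 4.8 occupy positions 6–7 → each gets rank 6.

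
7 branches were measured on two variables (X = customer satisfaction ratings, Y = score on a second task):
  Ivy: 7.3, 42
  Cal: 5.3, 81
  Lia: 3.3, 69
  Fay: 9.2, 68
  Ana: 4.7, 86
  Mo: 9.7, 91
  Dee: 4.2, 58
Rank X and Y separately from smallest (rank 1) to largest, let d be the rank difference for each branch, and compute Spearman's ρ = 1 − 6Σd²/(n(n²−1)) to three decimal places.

0.214

Ranks of variable 1: 5, 4, 1, 6, 3, 7, 2
Ranks of variable 2: 1, 5, 4, 3, 6, 7, 2
d = r₁ − r₂: 4, -1, -3, 3, -3, 0, 0
d²: 16, 1, 9, 9, 9, 0, 0; Σd² = 44
ρ = 1 − 6·44/(7·48) = 1 − 264/336 = 0.214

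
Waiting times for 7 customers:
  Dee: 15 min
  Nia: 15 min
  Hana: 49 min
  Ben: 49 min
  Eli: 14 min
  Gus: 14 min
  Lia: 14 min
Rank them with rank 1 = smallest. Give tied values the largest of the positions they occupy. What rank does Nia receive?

Sorted (ascending): 14, 14, 14, 15, 15, 49, 49
The 3 values of 14 occupy positions 1–3 → each gets rank 3.
The 2 values of 15 occupy positions 4–5 → each gets rank 5.
The 2 values of 49 occupy positions 6–7 → each gets rank 7.
Nia has value 15 min → rank 5.

5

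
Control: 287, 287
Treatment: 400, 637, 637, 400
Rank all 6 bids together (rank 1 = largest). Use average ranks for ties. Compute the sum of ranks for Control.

11

Sorted (descending): 637, 637, 400, 400, 287, 287
The 2 values of 637 occupy positions 1–2 → average rank (1+2)/2 = 1.5.
The 2 values of 400 occupy positions 3–4 → average rank (3+4)/2 = 3.5.
The 2 values of 287 occupy positions 5–6 → average rank (5+6)/2 = 5.5.
Control values → pooled ranks: 287→5.5, 287→5.5
Rank sum = 5.5 + 5.5 = 11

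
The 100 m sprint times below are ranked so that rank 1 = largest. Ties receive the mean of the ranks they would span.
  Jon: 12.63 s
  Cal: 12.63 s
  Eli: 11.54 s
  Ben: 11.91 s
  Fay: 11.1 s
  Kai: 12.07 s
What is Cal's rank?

1.5

Sorted (descending): 12.63, 12.63, 12.07, 11.91, 11.54, 11.1
The 2 values of 12.63 occupy positions 1–2 → average rank (1+2)/2 = 1.5.
Cal has value 12.63 s → rank 1.5.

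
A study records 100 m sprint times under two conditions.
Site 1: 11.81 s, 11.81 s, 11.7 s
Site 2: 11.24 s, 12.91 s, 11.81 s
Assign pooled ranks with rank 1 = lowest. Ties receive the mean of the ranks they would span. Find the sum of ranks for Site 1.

Sorted (ascending): 11.24, 11.7, 11.81, 11.81, 11.81, 12.91
The 3 values of 11.81 occupy positions 3–5 → average rank 4.
Site 1 values → pooled ranks: 11.81→4, 11.81→4, 11.7→2
Rank sum = 4 + 4 + 2 = 10

10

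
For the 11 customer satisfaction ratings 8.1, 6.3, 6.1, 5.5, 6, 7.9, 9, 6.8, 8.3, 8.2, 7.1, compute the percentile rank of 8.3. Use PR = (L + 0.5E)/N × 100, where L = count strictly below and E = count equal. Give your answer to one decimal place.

86.4

N = 11.
Strictly below 8.3: 9. Equal to 8.3: 1.
PR = (9 + 0.5·1)/11 × 100 = 86.4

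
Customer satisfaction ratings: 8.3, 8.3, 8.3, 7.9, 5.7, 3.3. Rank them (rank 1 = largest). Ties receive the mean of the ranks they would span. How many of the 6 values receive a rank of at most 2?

3

Sorted (descending): 8.3, 8.3, 8.3, 7.9, 5.7, 3.3
The 3 values of 8.3 occupy positions 1–3 → average rank 2.
Ranks ≤ 2: {2, 2, 2} → 3 values.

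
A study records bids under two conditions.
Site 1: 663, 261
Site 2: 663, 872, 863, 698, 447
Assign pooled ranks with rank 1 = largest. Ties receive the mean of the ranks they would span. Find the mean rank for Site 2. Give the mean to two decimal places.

3.30

Sorted (descending): 872, 863, 698, 663, 663, 447, 261
The 2 values of 663 occupy positions 4–5 → average rank (4+5)/2 = 4.5.
Site 2 values → pooled ranks: 663→4.5, 872→1, 863→2, 698→3, 447→6
Mean rank = (4.5 + 1 + 2 + 3 + 6) / 5 = 3.30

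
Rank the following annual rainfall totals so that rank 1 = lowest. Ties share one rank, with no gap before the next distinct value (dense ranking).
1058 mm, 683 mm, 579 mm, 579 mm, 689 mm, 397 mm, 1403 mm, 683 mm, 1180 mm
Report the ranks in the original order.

5, 3, 2, 2, 4, 1, 7, 3, 6

Sorted (ascending): 397, 579, 579, 683, 683, 689, 1058, 1180, 1403
The 2 values of 579 share dense rank 2.
The 2 values of 683 share dense rank 3.
Remaining distinct values take the next consecutive integers.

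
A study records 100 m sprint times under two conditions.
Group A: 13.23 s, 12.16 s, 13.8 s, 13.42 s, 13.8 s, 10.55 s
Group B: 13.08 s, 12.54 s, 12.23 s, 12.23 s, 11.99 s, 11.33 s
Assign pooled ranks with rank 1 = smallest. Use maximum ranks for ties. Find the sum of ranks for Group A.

48

Sorted (ascending): 10.55, 11.33, 11.99, 12.16, 12.23, 12.23, 12.54, 13.08, 13.23, 13.42, 13.8, 13.8
The 2 values of 12.23 occupy positions 5–6 → each gets rank 6.
The 2 values of 13.8 occupy positions 11–12 → each gets rank 12.
Group A values → pooled ranks: 13.23→9, 12.16→4, 13.8→12, 13.42→10, 13.8→12, 10.55→1
Rank sum = 9 + 4 + 12 + 10 + 12 + 1 = 48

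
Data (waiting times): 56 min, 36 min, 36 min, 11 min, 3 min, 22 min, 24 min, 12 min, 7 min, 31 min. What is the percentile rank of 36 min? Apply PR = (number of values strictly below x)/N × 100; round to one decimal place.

70.0

N = 10.
Strictly below 36: 7. Equal to 36: 2.
PR = 7/10 × 100 = 70.0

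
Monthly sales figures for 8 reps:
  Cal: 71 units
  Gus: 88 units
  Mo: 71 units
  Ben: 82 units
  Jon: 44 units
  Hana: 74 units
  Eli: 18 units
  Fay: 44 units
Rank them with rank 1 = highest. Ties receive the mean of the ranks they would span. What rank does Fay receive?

6.5

Sorted (descending): 88, 82, 74, 71, 71, 44, 44, 18
The 2 values of 71 occupy positions 4–5 → average rank (4+5)/2 = 4.5.
The 2 values of 44 occupy positions 6–7 → average rank (6+7)/2 = 6.5.
Fay has value 44 units → rank 6.5.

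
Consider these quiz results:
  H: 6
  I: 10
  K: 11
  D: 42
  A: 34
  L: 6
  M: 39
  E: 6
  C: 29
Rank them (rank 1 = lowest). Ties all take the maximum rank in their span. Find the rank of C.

Sorted (ascending): 6, 6, 6, 10, 11, 29, 34, 39, 42
The 3 values of 6 occupy positions 1–3 → each gets rank 3.
C has value 29 → rank 6.

6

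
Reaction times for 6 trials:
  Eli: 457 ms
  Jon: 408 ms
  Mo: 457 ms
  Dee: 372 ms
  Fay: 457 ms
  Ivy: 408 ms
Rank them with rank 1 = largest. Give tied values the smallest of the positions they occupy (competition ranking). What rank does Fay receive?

Sorted (descending): 457, 457, 457, 408, 408, 372
The 3 values of 457 occupy positions 1–3 → each gets rank 1.
The 2 values of 408 occupy positions 4–5 → each gets rank 4.
Fay has value 457 ms → rank 1.

1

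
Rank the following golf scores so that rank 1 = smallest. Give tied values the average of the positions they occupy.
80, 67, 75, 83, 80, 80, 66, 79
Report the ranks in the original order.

6, 2, 3, 8, 6, 6, 1, 4

Sorted (ascending): 66, 67, 75, 79, 80, 80, 80, 83
The 3 values of 80 occupy positions 5–7 → average rank 6.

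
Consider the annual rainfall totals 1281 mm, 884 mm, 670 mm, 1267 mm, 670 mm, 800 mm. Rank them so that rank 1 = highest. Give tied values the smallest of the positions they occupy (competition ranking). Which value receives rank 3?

884

Sorted (descending): 1281, 1267, 884, 800, 670, 670
The 2 values of 670 occupy positions 5–6 → each gets rank 5.
Rank 3 → value 884.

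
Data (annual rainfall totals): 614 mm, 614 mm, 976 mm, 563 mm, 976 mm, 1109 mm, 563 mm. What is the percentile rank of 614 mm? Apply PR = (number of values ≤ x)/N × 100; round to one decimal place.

N = 7.
Strictly below 614: 2. Equal to 614: 2.
PR = 4/7 × 100 = 57.1

57.1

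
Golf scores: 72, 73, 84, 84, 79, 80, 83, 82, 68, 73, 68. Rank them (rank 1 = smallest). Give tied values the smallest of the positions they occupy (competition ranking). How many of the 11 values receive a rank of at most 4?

Sorted (ascending): 68, 68, 72, 73, 73, 79, 80, 82, 83, 84, 84
The 2 values of 68 occupy positions 1–2 → each gets rank 1.
The 2 values of 73 occupy positions 4–5 → each gets rank 4.
The 2 values of 84 occupy positions 10–11 → each gets rank 10.
Ranks ≤ 4: {1, 1, 3, 4, 4} → 5 values.

5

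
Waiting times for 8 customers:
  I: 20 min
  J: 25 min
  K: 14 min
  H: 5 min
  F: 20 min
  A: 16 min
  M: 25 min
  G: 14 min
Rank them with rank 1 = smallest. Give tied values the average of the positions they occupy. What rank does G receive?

2.5

Sorted (ascending): 5, 14, 14, 16, 20, 20, 25, 25
The 2 values of 14 occupy positions 2–3 → average rank (2+3)/2 = 2.5.
The 2 values of 20 occupy positions 5–6 → average rank (5+6)/2 = 5.5.
The 2 values of 25 occupy positions 7–8 → average rank (7+8)/2 = 7.5.
G has value 14 min → rank 2.5.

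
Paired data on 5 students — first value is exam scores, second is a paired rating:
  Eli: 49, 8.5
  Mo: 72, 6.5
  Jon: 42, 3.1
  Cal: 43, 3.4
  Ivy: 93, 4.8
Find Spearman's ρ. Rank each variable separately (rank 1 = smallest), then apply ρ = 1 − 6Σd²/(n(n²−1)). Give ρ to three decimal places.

0.600

Ranks of variable 1: 3, 4, 1, 2, 5
Ranks of variable 2: 5, 4, 1, 2, 3
d = r₁ − r₂: -2, 0, 0, 0, 2
d²: 4, 0, 0, 0, 4; Σd² = 8
ρ = 1 − 6·8/(5·24) = 1 − 48/120 = 0.600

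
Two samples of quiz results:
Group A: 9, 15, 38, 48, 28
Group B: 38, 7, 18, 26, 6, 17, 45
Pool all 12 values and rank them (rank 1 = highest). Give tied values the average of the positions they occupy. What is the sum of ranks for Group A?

28.5

Sorted (descending): 48, 45, 38, 38, 28, 26, 18, 17, 15, 9, 7, 6
The 2 values of 38 occupy positions 3–4 → average rank (3+4)/2 = 3.5.
Group A values → pooled ranks: 9→10, 15→9, 38→3.5, 48→1, 28→5
Rank sum = 10 + 9 + 3.5 + 1 + 5 = 28.5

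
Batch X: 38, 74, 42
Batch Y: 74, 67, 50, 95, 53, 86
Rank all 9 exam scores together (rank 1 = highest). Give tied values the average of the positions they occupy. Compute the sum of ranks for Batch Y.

Sorted (descending): 95, 86, 74, 74, 67, 53, 50, 42, 38
The 2 values of 74 occupy positions 3–4 → average rank (3+4)/2 = 3.5.
Batch Y values → pooled ranks: 74→3.5, 67→5, 50→7, 95→1, 53→6, 86→2
Rank sum = 3.5 + 5 + 7 + 1 + 6 + 2 = 24.5

24.5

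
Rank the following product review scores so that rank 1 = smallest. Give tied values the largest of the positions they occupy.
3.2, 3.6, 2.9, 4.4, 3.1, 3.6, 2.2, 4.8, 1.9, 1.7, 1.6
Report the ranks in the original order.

7, 9, 5, 10, 6, 9, 4, 11, 3, 2, 1

Sorted (ascending): 1.6, 1.7, 1.9, 2.2, 2.9, 3.1, 3.2, 3.6, 3.6, 4.4, 4.8
The 2 values of 3.6 occupy positions 8–9 → each gets rank 9.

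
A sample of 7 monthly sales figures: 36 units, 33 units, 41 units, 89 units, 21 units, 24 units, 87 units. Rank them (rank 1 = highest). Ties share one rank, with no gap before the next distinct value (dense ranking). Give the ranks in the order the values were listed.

4, 5, 3, 1, 7, 6, 2

Sorted (descending): 89, 87, 41, 36, 33, 24, 21
No ties — each value takes its position as its rank.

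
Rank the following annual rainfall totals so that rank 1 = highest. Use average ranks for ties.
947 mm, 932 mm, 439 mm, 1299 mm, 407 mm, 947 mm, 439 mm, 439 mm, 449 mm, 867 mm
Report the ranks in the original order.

2.5, 4, 8, 1, 10, 2.5, 8, 8, 6, 5

Sorted (descending): 1299, 947, 947, 932, 867, 449, 439, 439, 439, 407
The 2 values of 947 occupy positions 2–3 → average rank (2+3)/2 = 2.5.
The 3 values of 439 occupy positions 7–9 → average rank 8.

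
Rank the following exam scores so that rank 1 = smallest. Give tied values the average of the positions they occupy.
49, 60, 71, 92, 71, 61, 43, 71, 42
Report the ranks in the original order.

3, 4, 7, 9, 7, 5, 2, 7, 1

Sorted (ascending): 42, 43, 49, 60, 61, 71, 71, 71, 92
The 3 values of 71 occupy positions 6–8 → average rank 7.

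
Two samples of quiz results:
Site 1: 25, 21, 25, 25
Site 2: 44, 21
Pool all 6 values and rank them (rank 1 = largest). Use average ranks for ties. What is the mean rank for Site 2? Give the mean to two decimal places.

3.25

Sorted (descending): 44, 25, 25, 25, 21, 21
The 3 values of 25 occupy positions 2–4 → average rank 3.
The 2 values of 21 occupy positions 5–6 → average rank (5+6)/2 = 5.5.
Site 2 values → pooled ranks: 44→1, 21→5.5
Mean rank = (1 + 5.5) / 2 = 3.25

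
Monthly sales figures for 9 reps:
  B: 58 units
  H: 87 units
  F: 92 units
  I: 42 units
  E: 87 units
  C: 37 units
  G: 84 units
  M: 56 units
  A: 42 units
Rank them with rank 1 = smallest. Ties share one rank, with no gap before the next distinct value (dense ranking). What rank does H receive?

6

Sorted (ascending): 37, 42, 42, 56, 58, 84, 87, 87, 92
The 2 values of 42 share dense rank 2.
The 2 values of 87 share dense rank 6.
Remaining distinct values take the next consecutive integers.
H has value 87 units → rank 6.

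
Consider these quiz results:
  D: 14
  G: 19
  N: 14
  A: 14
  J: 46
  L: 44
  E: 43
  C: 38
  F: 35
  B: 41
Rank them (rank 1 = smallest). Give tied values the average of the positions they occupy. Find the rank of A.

Sorted (ascending): 14, 14, 14, 19, 35, 38, 41, 43, 44, 46
The 3 values of 14 occupy positions 1–3 → average rank 2.
A has value 14 → rank 2.

2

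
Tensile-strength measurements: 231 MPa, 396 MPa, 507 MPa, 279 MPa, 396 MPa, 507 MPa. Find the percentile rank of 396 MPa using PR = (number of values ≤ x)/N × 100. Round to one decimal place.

66.7

N = 6.
Strictly below 396: 2. Equal to 396: 2.
PR = 4/6 × 100 = 66.7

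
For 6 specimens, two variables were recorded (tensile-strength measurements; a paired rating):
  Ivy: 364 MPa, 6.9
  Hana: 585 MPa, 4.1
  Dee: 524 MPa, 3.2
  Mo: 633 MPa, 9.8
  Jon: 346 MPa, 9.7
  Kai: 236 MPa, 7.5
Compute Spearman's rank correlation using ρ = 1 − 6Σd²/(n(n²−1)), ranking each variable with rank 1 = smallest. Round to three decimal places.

Ranks of variable 1: 3, 5, 4, 6, 2, 1
Ranks of variable 2: 3, 2, 1, 6, 5, 4
d = r₁ − r₂: 0, 3, 3, 0, -3, -3
d²: 0, 9, 9, 0, 9, 9; Σd² = 36
ρ = 1 − 6·36/(6·35) = 1 − 216/210 = -0.029

-0.029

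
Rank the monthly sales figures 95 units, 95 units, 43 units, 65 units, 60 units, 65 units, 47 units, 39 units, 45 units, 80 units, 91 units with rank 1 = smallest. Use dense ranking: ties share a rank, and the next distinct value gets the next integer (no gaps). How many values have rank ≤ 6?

7

Sorted (ascending): 39, 43, 45, 47, 60, 65, 65, 80, 91, 95, 95
The 2 values of 65 share dense rank 6.
The 2 values of 95 share dense rank 9.
Remaining distinct values take the next consecutive integers.
Ranks ≤ 6: {1, 2, 3, 4, 5, 6, 6} → 7 values.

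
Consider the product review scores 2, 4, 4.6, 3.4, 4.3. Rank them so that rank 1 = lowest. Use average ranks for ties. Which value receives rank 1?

Sorted (ascending): 2, 3.4, 4, 4.3, 4.6
No ties — each value takes its position as its rank.
Rank 1 → value 2.

2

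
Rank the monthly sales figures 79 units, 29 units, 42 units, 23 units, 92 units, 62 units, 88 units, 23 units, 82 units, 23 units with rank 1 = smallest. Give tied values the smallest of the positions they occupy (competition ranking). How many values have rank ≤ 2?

Sorted (ascending): 23, 23, 23, 29, 42, 62, 79, 82, 88, 92
The 3 values of 23 occupy positions 1–3 → each gets rank 1.
Ranks ≤ 2: {1, 1, 1} → 3 values.

3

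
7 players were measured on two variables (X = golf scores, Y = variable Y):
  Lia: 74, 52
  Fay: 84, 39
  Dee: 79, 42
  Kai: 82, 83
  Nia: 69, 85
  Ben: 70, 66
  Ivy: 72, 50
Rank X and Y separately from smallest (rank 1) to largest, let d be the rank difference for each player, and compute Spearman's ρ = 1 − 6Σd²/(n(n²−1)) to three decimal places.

-0.607

Ranks of variable 1: 4, 7, 5, 6, 1, 2, 3
Ranks of variable 2: 4, 1, 2, 6, 7, 5, 3
d = r₁ − r₂: 0, 6, 3, 0, -6, -3, 0
d²: 0, 36, 9, 0, 36, 9, 0; Σd² = 90
ρ = 1 − 6·90/(7·48) = 1 − 540/336 = -0.607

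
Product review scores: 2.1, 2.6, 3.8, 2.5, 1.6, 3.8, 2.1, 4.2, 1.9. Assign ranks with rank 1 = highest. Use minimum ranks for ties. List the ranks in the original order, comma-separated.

6, 4, 2, 5, 9, 2, 6, 1, 8

Sorted (descending): 4.2, 3.8, 3.8, 2.6, 2.5, 2.1, 2.1, 1.9, 1.6
The 2 values of 3.8 occupy positions 2–3 → each gets rank 2.
The 2 values of 2.1 occupy positions 6–7 → each gets rank 6.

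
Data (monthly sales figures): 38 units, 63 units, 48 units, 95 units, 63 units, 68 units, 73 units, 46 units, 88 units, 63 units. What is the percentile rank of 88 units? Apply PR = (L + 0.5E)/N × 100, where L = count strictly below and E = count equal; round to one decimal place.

85.0

N = 10.
Strictly below 88: 8. Equal to 88: 1.
PR = (8 + 0.5·1)/10 × 100 = 85.0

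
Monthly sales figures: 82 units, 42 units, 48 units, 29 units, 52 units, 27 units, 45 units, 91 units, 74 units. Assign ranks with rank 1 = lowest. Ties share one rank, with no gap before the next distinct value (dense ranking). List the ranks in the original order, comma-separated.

Sorted (ascending): 27, 29, 42, 45, 48, 52, 74, 82, 91
No ties — each value takes its position as its rank.

8, 3, 5, 2, 6, 1, 4, 9, 7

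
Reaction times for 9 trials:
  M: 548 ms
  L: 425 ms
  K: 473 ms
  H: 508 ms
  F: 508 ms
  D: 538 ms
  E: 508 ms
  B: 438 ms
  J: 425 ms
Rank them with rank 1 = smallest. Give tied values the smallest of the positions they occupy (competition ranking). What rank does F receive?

5

Sorted (ascending): 425, 425, 438, 473, 508, 508, 508, 538, 548
The 2 values of 425 occupy positions 1–2 → each gets rank 1.
The 3 values of 508 occupy positions 5–7 → each gets rank 5.
F has value 508 ms → rank 5.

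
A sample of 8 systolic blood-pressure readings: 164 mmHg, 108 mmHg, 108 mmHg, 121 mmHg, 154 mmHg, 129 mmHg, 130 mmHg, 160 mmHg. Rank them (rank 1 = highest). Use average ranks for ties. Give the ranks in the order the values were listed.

1, 7.5, 7.5, 6, 3, 5, 4, 2

Sorted (descending): 164, 160, 154, 130, 129, 121, 108, 108
The 2 values of 108 occupy positions 7–8 → average rank (7+8)/2 = 7.5.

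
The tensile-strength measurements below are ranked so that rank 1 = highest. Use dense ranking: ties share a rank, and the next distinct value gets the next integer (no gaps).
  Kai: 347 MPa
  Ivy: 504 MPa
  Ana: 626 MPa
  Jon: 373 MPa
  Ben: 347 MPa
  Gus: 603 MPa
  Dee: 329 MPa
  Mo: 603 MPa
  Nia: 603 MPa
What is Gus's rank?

Sorted (descending): 626, 603, 603, 603, 504, 373, 347, 347, 329
The 3 values of 603 share dense rank 2.
The 2 values of 347 share dense rank 5.
Remaining distinct values take the next consecutive integers.
Gus has value 603 MPa → rank 2.

2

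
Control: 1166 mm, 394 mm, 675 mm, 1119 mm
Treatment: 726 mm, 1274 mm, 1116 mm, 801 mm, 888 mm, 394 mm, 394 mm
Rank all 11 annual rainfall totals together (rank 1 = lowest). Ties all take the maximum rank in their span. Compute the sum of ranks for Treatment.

43

Sorted (ascending): 394, 394, 394, 675, 726, 801, 888, 1116, 1119, 1166, 1274
The 3 values of 394 occupy positions 1–3 → each gets rank 3.
Treatment values → pooled ranks: 726→5, 1274→11, 1116→8, 801→6, 888→7, 394→3, 394→3
Rank sum = 5 + 11 + 8 + 6 + 7 + 3 + 3 = 43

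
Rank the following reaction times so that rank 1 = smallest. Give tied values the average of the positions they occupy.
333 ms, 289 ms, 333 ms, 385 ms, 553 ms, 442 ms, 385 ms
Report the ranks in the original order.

2.5, 1, 2.5, 4.5, 7, 6, 4.5

Sorted (ascending): 289, 333, 333, 385, 385, 442, 553
The 2 values of 333 occupy positions 2–3 → average rank (2+3)/2 = 2.5.
The 2 values of 385 occupy positions 4–5 → average rank (4+5)/2 = 4.5.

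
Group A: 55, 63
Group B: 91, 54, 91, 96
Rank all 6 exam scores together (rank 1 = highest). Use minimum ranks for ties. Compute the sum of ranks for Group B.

Sorted (descending): 96, 91, 91, 63, 55, 54
The 2 values of 91 occupy positions 2–3 → each gets rank 2.
Group B values → pooled ranks: 91→2, 54→6, 91→2, 96→1
Rank sum = 2 + 6 + 2 + 1 = 11

11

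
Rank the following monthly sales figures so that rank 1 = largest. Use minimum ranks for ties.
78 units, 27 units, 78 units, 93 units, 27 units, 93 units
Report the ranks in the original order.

Sorted (descending): 93, 93, 78, 78, 27, 27
The 2 values of 93 occupy positions 1–2 → each gets rank 1.
The 2 values of 78 occupy positions 3–4 → each gets rank 3.
The 2 values of 27 occupy positions 5–6 → each gets rank 5.

3, 5, 3, 1, 5, 1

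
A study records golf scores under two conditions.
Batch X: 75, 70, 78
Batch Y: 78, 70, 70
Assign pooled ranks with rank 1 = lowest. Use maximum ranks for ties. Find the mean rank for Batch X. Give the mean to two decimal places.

Sorted (ascending): 70, 70, 70, 75, 78, 78
The 3 values of 70 occupy positions 1–3 → each gets rank 3.
The 2 values of 78 occupy positions 5–6 → each gets rank 6.
Batch X values → pooled ranks: 75→4, 70→3, 78→6
Mean rank = (4 + 3 + 6) / 3 = 4.33

4.33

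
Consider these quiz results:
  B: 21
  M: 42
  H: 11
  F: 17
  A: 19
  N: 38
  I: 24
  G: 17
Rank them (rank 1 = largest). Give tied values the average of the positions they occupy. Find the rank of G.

Sorted (descending): 42, 38, 24, 21, 19, 17, 17, 11
The 2 values of 17 occupy positions 6–7 → average rank (6+7)/2 = 6.5.
G has value 17 → rank 6.5.

6.5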